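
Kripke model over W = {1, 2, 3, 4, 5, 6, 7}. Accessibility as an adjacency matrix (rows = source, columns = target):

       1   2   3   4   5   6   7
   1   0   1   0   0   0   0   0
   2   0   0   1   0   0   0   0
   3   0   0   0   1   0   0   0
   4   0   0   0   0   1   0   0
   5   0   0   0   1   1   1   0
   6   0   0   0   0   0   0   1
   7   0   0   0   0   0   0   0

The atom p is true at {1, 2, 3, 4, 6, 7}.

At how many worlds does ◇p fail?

1: successors {2}; p there: 2:T. ✓
2: successors {3}; p there: 3:T. ✓
3: successors {4}; p there: 4:T. ✓
4: successors {5}; p there: 5:F. ✗
5: successors {4, 5, 6}; p there: 4:T, 5:F, 6:T. ✓
6: successors {7}; p there: 7:T. ✓
7: no successors, so ◇p fails. ✗
Satisfying worlds: {1, 2, 3, 5, 6}.
So ◇p fails at the other 2 worlds.

2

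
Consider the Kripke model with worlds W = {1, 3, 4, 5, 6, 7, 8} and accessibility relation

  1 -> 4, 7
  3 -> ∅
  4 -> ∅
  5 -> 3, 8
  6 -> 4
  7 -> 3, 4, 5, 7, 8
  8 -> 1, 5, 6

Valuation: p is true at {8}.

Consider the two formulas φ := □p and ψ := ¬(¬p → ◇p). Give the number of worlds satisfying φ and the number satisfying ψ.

For □p:
1: successors {4, 7}; p there: 4:F, 7:F. ✗
3: no successors, so □p holds vacuously. ✓
4: no successors, so □p holds vacuously. ✓
5: successors {3, 8}; p there: 3:F, 8:T. ✗
6: successors {4}; p there: 4:F. ✗
7: successors {3, 4, 5, 7, 8}; p there: 3:F, 4:F, 5:F, 7:F, 8:T. ✗
8: successors {1, 5, 6}; p there: 1:F, 5:F, 6:F. ✗
— 2 worlds.
For ¬(¬p → ◇p):
1: ¬p → ◇p is F. ✓
3: ¬p → ◇p is F. ✓
4: ¬p → ◇p is F. ✓
5: ¬p → ◇p is T. ✗
6: ¬p → ◇p is F. ✓
7: ¬p → ◇p is T. ✗
8: ¬p → ◇p is T. ✗
— 4 worlds.

2 and 4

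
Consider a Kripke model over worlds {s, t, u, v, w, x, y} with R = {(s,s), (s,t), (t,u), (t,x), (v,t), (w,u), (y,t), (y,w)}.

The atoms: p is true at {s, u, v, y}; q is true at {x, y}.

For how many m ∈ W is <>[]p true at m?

s: successors {s, t}; []p there: s:F, t:F. ✗
t: successors {u, x}; []p there: u:T, x:T. ✓
u: no successors, so <>[]p fails. ✗
v: successors {t}; []p there: t:F. ✗
w: successors {u}; []p there: u:T. ✓
x: no successors, so <>[]p fails. ✗
y: successors {t, w}; []p there: t:F, w:T. ✓
Satisfying worlds: {t, w, y}.

3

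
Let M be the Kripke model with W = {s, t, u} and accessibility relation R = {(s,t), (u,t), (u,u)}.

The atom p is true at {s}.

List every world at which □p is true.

s: successors {t}; p there: t:F. ✗
t: no successors, so □p holds vacuously. ✓
u: successors {t, u}; p there: t:F, u:F. ✗

{t}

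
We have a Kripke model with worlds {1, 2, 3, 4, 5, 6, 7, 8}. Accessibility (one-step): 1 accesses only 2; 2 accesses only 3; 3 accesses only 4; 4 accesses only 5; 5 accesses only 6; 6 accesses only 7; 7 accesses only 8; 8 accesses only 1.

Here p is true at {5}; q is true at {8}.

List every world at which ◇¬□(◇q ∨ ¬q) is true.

1: successors {2}; ¬□(◇q ∨ ¬q) there: 2:F. ✗
2: successors {3}; ¬□(◇q ∨ ¬q) there: 3:F. ✗
3: successors {4}; ¬□(◇q ∨ ¬q) there: 4:F. ✗
4: successors {5}; ¬□(◇q ∨ ¬q) there: 5:F. ✗
5: successors {6}; ¬□(◇q ∨ ¬q) there: 6:F. ✗
6: successors {7}; ¬□(◇q ∨ ¬q) there: 7:T. ✓
7: successors {8}; ¬□(◇q ∨ ¬q) there: 8:F. ✗
8: successors {1}; ¬□(◇q ∨ ¬q) there: 1:F. ✗

{6}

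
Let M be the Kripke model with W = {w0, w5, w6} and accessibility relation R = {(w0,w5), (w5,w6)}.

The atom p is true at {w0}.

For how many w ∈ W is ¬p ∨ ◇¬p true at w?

3

w0: ¬p is F, ◇¬p is T. ✓
w5: ¬p is T, ◇¬p is T. ✓
w6: ¬p is T, ◇¬p is F. ✓
Satisfying worlds: {w0, w5, w6}.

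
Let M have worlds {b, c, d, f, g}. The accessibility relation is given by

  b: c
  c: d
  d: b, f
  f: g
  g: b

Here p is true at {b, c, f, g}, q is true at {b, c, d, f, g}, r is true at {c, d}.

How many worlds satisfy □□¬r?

2

b: successors {c}; □¬r there: c:F. ✗
c: successors {d}; □¬r there: d:T. ✓
d: successors {b, f}; □¬r there: b:F, f:T. ✗
f: successors {g}; □¬r there: g:T. ✓
g: successors {b}; □¬r there: b:F. ✗
Satisfying worlds: {c, f}.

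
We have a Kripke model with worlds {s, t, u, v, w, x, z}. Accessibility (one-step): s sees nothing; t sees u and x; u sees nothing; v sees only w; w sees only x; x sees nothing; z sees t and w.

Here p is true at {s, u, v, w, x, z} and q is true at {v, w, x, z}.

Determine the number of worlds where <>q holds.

s: no successors, so <>q fails. ✗
t: successors {u, x}; q there: u:F, x:T. ✓
u: no successors, so <>q fails. ✗
v: successors {w}; q there: w:T. ✓
w: successors {x}; q there: x:T. ✓
x: no successors, so <>q fails. ✗
z: successors {t, w}; q there: t:F, w:T. ✓
Satisfying worlds: {t, v, w, z}.

4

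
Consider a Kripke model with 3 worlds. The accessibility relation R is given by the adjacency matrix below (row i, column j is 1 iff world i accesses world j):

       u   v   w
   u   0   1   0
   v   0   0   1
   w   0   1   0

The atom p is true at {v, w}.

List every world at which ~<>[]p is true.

∅

u: <>[]p is T. ✗
v: <>[]p is T. ✗
w: <>[]p is T. ✗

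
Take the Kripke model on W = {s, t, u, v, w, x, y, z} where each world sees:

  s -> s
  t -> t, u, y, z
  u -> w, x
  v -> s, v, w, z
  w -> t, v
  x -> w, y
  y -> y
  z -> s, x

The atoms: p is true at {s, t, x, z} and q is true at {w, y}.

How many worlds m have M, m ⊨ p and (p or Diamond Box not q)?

4

s: p is T, p or Diamond Box not q is T. ✓
t: p is T, p or Diamond Box not q is T. ✓
u: p is F, p or Diamond Box not q is T. ✗
v: p is F, p or Diamond Box not q is T. ✗
w: p is F, p or Diamond Box not q is F. ✗
x: p is T, p or Diamond Box not q is T. ✓
y: p is F, p or Diamond Box not q is F. ✗
z: p is T, p or Diamond Box not q is T. ✓
Satisfying worlds: {s, t, x, z}.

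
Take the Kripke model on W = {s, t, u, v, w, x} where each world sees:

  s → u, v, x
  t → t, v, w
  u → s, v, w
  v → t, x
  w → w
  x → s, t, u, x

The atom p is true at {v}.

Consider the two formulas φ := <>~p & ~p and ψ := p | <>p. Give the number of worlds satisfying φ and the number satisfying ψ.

5 and 4

For <>~p & ~p:
s: <>~p is T, ~p is T. ✓
t: <>~p is T, ~p is T. ✓
u: <>~p is T, ~p is T. ✓
v: <>~p is T, ~p is F. ✗
w: <>~p is T, ~p is T. ✓
x: <>~p is T, ~p is T. ✓
— 5 worlds.
For p | <>p:
s: p is F, <>p is T. ✓
t: p is F, <>p is T. ✓
u: p is F, <>p is T. ✓
v: p is T, <>p is F. ✓
w: p is F, <>p is F. ✗
x: p is F, <>p is F. ✗
— 4 worlds.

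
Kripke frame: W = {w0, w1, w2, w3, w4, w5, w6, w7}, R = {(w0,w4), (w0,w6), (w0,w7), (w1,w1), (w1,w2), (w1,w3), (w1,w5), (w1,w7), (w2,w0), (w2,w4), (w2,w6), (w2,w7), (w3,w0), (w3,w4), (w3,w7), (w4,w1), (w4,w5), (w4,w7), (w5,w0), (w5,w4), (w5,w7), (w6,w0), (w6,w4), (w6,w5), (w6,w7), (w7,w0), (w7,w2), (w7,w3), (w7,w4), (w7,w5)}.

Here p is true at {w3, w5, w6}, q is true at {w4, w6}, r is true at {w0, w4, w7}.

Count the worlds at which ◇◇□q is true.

0

w0: successors {w4, w6, w7}; ◇□q there: w4:F, w6:F, w7:F. ✗
w1: successors {w1, w2, w3, w5, w7}; ◇□q there: w1:F, w2:F, w3:F, w5:F, w7:F. ✗
w2: successors {w0, w4, w6, w7}; ◇□q there: w0:F, w4:F, w6:F, w7:F. ✗
w3: successors {w0, w4, w7}; ◇□q there: w0:F, w4:F, w7:F. ✗
w4: successors {w1, w5, w7}; ◇□q there: w1:F, w5:F, w7:F. ✗
w5: successors {w0, w4, w7}; ◇□q there: w0:F, w4:F, w7:F. ✗
w6: successors {w0, w4, w5, w7}; ◇□q there: w0:F, w4:F, w5:F, w7:F. ✗
w7: successors {w0, w2, w3, w4, w5}; ◇□q there: w0:F, w2:F, w3:F, w4:F, w5:F. ✗
Satisfying worlds: ∅.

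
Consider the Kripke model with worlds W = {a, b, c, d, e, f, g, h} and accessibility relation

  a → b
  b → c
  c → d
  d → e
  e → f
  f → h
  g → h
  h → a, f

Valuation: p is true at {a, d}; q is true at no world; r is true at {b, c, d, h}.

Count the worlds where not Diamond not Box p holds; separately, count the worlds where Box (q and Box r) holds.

For not Diamond not Box p:
a: Diamond not Box p is T. ✗
b: Diamond not Box p is F. ✓
c: Diamond not Box p is T. ✗
d: Diamond not Box p is T. ✗
e: Diamond not Box p is T. ✗
f: Diamond not Box p is T. ✗
g: Diamond not Box p is T. ✗
h: Diamond not Box p is T. ✗
— 1 world.
For Box (q and Box r):
a: successors {b}; q and Box r there: b:F. ✗
b: successors {c}; q and Box r there: c:F. ✗
c: successors {d}; q and Box r there: d:F. ✗
d: successors {e}; q and Box r there: e:F. ✗
e: successors {f}; q and Box r there: f:F. ✗
f: successors {h}; q and Box r there: h:F. ✗
g: successors {h}; q and Box r there: h:F. ✗
h: successors {a, f}; q and Box r there: a:F, f:F. ✗
— 0 worlds.

1 and 0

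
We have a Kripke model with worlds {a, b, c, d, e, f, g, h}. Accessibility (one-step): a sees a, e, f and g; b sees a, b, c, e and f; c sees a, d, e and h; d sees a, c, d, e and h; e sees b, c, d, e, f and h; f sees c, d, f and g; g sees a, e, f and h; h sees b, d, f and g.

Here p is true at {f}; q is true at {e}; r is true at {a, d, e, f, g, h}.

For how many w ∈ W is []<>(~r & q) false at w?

a: successors {a, e, f, g}; <>(~r & q) there: a:F, e:F, f:F, g:F. ✗
b: successors {a, b, c, e, f}; <>(~r & q) there: a:F, b:F, c:F, e:F, f:F. ✗
c: successors {a, d, e, h}; <>(~r & q) there: a:F, d:F, e:F, h:F. ✗
d: successors {a, c, d, e, h}; <>(~r & q) there: a:F, c:F, d:F, e:F, h:F. ✗
e: successors {b, c, d, e, f, h}; <>(~r & q) there: b:F, c:F, d:F, e:F, f:F, h:F. ✗
f: successors {c, d, f, g}; <>(~r & q) there: c:F, d:F, f:F, g:F. ✗
g: successors {a, e, f, h}; <>(~r & q) there: a:F, e:F, f:F, h:F. ✗
h: successors {b, d, f, g}; <>(~r & q) there: b:F, d:F, f:F, g:F. ✗
Satisfying worlds: ∅.
So []<>(~r & q) fails at the other 8 worlds.

8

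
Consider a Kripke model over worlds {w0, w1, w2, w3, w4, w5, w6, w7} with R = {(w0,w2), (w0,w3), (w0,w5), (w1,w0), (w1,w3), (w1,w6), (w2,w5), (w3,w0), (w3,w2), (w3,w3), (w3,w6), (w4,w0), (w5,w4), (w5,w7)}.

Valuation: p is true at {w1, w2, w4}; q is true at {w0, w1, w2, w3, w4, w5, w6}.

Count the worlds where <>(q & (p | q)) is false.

w0: successors {w2, w3, w5}; q & (p | q) there: w2:T, w3:T, w5:T. ✓
w1: successors {w0, w3, w6}; q & (p | q) there: w0:T, w3:T, w6:T. ✓
w2: successors {w5}; q & (p | q) there: w5:T. ✓
w3: successors {w0, w2, w3, w6}; q & (p | q) there: w0:T, w2:T, w3:T, w6:T. ✓
w4: successors {w0}; q & (p | q) there: w0:T. ✓
w5: successors {w4, w7}; q & (p | q) there: w4:T, w7:F. ✓
w6: no successors, so <>(q & (p | q)) fails. ✗
w7: no successors, so <>(q & (p | q)) fails. ✗
Satisfying worlds: {w0, w1, w2, w3, w4, w5}.
So <>(q & (p | q)) fails at the other 2 worlds.

2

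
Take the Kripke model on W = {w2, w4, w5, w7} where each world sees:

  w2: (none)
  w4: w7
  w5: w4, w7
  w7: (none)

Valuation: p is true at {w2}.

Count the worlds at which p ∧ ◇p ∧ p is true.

w2: p ∧ ◇p is F, p is T. ✗
w4: p ∧ ◇p is F, p is F. ✗
w5: p ∧ ◇p is F, p is F. ✗
w7: p ∧ ◇p is F, p is F. ✗
Satisfying worlds: ∅.

0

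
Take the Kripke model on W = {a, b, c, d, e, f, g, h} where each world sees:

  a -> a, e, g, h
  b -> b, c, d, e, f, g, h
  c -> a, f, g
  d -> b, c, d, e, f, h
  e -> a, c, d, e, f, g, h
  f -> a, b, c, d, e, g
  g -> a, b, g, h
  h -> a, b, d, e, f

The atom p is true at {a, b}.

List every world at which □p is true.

a: successors {a, e, g, h}; p there: a:T, e:F, g:F, h:F. ✗
b: successors {b, c, d, e, f, g, h}; p there: b:T, c:F, d:F, e:F, f:F, g:F, h:F. ✗
c: successors {a, f, g}; p there: a:T, f:F, g:F. ✗
d: successors {b, c, d, e, f, h}; p there: b:T, c:F, d:F, e:F, f:F, h:F. ✗
e: successors {a, c, d, e, f, g, h}; p there: a:T, c:F, d:F, e:F, f:F, g:F, h:F. ✗
f: successors {a, b, c, d, e, g}; p there: a:T, b:T, c:F, d:F, e:F, g:F. ✗
g: successors {a, b, g, h}; p there: a:T, b:T, g:F, h:F. ✗
h: successors {a, b, d, e, f}; p there: a:T, b:T, d:F, e:F, f:F. ✗

∅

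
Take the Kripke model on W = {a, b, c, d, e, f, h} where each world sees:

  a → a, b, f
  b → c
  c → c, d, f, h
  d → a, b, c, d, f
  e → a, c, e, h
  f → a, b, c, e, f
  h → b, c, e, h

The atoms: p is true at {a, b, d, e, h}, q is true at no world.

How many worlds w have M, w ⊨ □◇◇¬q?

a: successors {a, b, f}; ◇◇¬q there: a:T, b:T, f:T. ✓
b: successors {c}; ◇◇¬q there: c:T. ✓
c: successors {c, d, f, h}; ◇◇¬q there: c:T, d:T, f:T, h:T. ✓
d: successors {a, b, c, d, f}; ◇◇¬q there: a:T, b:T, c:T, d:T, f:T. ✓
e: successors {a, c, e, h}; ◇◇¬q there: a:T, c:T, e:T, h:T. ✓
f: successors {a, b, c, e, f}; ◇◇¬q there: a:T, b:T, c:T, e:T, f:T. ✓
h: successors {b, c, e, h}; ◇◇¬q there: b:T, c:T, e:T, h:T. ✓
Satisfying worlds: {a, b, c, d, e, f, h}.

7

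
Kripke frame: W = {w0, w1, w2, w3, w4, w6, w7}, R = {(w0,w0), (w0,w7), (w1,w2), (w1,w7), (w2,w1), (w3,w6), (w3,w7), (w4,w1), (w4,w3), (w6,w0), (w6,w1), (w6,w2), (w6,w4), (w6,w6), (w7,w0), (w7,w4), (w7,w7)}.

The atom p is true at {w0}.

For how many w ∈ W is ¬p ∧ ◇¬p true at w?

w0: ¬p is F, ◇¬p is T. ✗
w1: ¬p is T, ◇¬p is T. ✓
w2: ¬p is T, ◇¬p is T. ✓
w3: ¬p is T, ◇¬p is T. ✓
w4: ¬p is T, ◇¬p is T. ✓
w6: ¬p is T, ◇¬p is T. ✓
w7: ¬p is T, ◇¬p is T. ✓
Satisfying worlds: {w1, w2, w3, w4, w6, w7}.

6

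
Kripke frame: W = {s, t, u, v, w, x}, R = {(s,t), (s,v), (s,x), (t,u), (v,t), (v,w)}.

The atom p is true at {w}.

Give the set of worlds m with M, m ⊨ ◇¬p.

s: successors {t, v, x}; ¬p there: t:T, v:T, x:T. ✓
t: successors {u}; ¬p there: u:T. ✓
u: no successors, so ◇¬p fails. ✗
v: successors {t, w}; ¬p there: t:T, w:F. ✓
w: no successors, so ◇¬p fails. ✗
x: no successors, so ◇¬p fails. ✗

{s, t, v}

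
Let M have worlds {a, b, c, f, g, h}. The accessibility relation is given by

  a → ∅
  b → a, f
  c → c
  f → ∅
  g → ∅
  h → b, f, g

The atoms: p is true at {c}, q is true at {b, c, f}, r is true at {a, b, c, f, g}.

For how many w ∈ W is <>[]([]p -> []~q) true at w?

2

a: no successors, so <>[]([]p -> []~q) fails. ✗
b: successors {a, f}; []([]p -> []~q) there: a:T, f:T. ✓
c: successors {c}; []([]p -> []~q) there: c:F. ✗
f: no successors, so <>[]([]p -> []~q) fails. ✗
g: no successors, so <>[]([]p -> []~q) fails. ✗
h: successors {b, f, g}; []([]p -> []~q) there: b:T, f:T, g:T. ✓
Satisfying worlds: {b, h}.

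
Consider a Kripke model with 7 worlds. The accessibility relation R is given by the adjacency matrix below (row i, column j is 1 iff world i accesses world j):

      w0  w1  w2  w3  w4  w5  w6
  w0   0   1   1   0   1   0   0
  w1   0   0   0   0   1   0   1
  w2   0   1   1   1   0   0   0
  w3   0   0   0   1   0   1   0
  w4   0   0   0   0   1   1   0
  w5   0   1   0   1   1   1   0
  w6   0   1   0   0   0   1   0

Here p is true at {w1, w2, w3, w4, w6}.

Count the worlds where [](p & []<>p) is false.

w0: successors {w1, w2, w4}; p & []<>p there: w1:T, w2:T, w4:T. ✓
w1: successors {w4, w6}; p & []<>p there: w4:T, w6:T. ✓
w2: successors {w1, w2, w3}; p & []<>p there: w1:T, w2:T, w3:T. ✓
w3: successors {w3, w5}; p & []<>p there: w3:T, w5:F. ✗
w4: successors {w4, w5}; p & []<>p there: w4:T, w5:F. ✗
w5: successors {w1, w3, w4, w5}; p & []<>p there: w1:T, w3:T, w4:T, w5:F. ✗
w6: successors {w1, w5}; p & []<>p there: w1:T, w5:F. ✗
Satisfying worlds: {w0, w1, w2}.
So [](p & []<>p) fails at the other 4 worlds.

4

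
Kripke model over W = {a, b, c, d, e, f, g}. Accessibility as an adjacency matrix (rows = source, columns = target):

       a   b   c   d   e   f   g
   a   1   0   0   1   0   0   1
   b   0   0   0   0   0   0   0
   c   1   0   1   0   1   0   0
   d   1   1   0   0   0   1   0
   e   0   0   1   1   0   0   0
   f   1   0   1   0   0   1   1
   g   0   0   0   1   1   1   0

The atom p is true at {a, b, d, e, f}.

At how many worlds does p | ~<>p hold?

5

a: p is T, ~<>p is F. ✓
b: p is T, ~<>p is T. ✓
c: p is F, ~<>p is F. ✗
d: p is T, ~<>p is F. ✓
e: p is T, ~<>p is F. ✓
f: p is T, ~<>p is F. ✓
g: p is F, ~<>p is F. ✗
Satisfying worlds: {a, b, d, e, f}.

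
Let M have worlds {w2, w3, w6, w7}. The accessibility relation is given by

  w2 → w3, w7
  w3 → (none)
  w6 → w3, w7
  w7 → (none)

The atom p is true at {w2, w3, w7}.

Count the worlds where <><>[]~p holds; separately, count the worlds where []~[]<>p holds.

0 and 2

For <><>[]~p:
w2: successors {w3, w7}; <>[]~p there: w3:F, w7:F. ✗
w3: no successors, so <><>[]~p fails. ✗
w6: successors {w3, w7}; <>[]~p there: w3:F, w7:F. ✗
w7: no successors, so <><>[]~p fails. ✗
— 0 worlds.
For []~[]<>p:
w2: successors {w3, w7}; ~[]<>p there: w3:F, w7:F. ✗
w3: no successors, so []~[]<>p holds vacuously. ✓
w6: successors {w3, w7}; ~[]<>p there: w3:F, w7:F. ✗
w7: no successors, so []~[]<>p holds vacuously. ✓
— 2 worlds.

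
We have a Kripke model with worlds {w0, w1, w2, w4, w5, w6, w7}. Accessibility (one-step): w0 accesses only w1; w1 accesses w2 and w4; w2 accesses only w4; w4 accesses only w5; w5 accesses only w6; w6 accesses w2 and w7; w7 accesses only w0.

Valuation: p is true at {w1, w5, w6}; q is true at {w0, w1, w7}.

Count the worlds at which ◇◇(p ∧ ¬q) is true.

3

w0: successors {w1}; ◇(p ∧ ¬q) there: w1:F. ✗
w1: successors {w2, w4}; ◇(p ∧ ¬q) there: w2:F, w4:T. ✓
w2: successors {w4}; ◇(p ∧ ¬q) there: w4:T. ✓
w4: successors {w5}; ◇(p ∧ ¬q) there: w5:T. ✓
w5: successors {w6}; ◇(p ∧ ¬q) there: w6:F. ✗
w6: successors {w2, w7}; ◇(p ∧ ¬q) there: w2:F, w7:F. ✗
w7: successors {w0}; ◇(p ∧ ¬q) there: w0:F. ✗
Satisfying worlds: {w1, w2, w4}.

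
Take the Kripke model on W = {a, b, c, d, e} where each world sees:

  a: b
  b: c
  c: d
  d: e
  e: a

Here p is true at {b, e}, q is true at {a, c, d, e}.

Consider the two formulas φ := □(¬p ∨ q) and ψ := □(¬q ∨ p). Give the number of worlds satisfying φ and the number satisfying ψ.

4 and 2

For □(¬p ∨ q):
a: successors {b}; ¬p ∨ q there: b:F. ✗
b: successors {c}; ¬p ∨ q there: c:T. ✓
c: successors {d}; ¬p ∨ q there: d:T. ✓
d: successors {e}; ¬p ∨ q there: e:T. ✓
e: successors {a}; ¬p ∨ q there: a:T. ✓
— 4 worlds.
For □(¬q ∨ p):
a: successors {b}; ¬q ∨ p there: b:T. ✓
b: successors {c}; ¬q ∨ p there: c:F. ✗
c: successors {d}; ¬q ∨ p there: d:F. ✗
d: successors {e}; ¬q ∨ p there: e:T. ✓
e: successors {a}; ¬q ∨ p there: a:F. ✗
— 2 worlds.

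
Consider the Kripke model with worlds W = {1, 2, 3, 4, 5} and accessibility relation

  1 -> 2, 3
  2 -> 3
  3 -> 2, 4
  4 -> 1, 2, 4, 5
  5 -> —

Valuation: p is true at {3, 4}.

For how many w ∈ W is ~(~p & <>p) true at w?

3

1: ~p & <>p is T. ✗
2: ~p & <>p is T. ✗
3: ~p & <>p is F. ✓
4: ~p & <>p is F. ✓
5: ~p & <>p is F. ✓
Satisfying worlds: {3, 4, 5}.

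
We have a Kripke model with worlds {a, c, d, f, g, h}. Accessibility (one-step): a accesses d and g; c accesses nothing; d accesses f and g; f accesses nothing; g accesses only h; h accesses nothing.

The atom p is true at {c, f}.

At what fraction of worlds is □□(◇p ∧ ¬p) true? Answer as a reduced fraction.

a: successors {d, g}; □(◇p ∧ ¬p) there: d:F, g:F. ✗
c: no successors, so □□(◇p ∧ ¬p) holds vacuously. ✓
d: successors {f, g}; □(◇p ∧ ¬p) there: f:T, g:F. ✗
f: no successors, so □□(◇p ∧ ¬p) holds vacuously. ✓
g: successors {h}; □(◇p ∧ ¬p) there: h:T. ✓
h: no successors, so □□(◇p ∧ ¬p) holds vacuously. ✓
That's 4 of 6 worlds, so 4/6 = 2/3.

2/3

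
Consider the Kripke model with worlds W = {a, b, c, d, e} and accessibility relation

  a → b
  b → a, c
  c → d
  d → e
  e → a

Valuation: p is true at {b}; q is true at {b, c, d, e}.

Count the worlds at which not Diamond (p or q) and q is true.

a: not Diamond (p or q) is F, q is F. ✗
b: not Diamond (p or q) is F, q is T. ✗
c: not Diamond (p or q) is F, q is T. ✗
d: not Diamond (p or q) is F, q is T. ✗
e: not Diamond (p or q) is T, q is T. ✓
Satisfying worlds: {e}.

1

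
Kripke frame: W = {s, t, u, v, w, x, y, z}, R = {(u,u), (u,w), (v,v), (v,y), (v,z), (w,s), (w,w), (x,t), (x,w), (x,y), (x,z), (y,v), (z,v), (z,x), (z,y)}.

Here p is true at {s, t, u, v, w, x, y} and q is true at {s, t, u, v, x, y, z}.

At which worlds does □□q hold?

s: no successors, so □□q holds vacuously. ✓
t: no successors, so □□q holds vacuously. ✓
u: successors {u, w}; □q there: u:F, w:F. ✗
v: successors {v, y, z}; □q there: v:T, y:T, z:T. ✓
w: successors {s, w}; □q there: s:T, w:F. ✗
x: successors {t, w, y, z}; □q there: t:T, w:F, y:T, z:T. ✗
y: successors {v}; □q there: v:T. ✓
z: successors {v, x, y}; □q there: v:T, x:F, y:T. ✗

{s, t, v, y}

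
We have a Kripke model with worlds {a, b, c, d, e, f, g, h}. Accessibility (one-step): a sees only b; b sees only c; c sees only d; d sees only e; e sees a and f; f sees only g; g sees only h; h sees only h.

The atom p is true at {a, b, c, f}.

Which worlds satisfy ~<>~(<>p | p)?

{a, b, d, e}

a: <>~(<>p | p) is F. ✓
b: <>~(<>p | p) is F. ✓
c: <>~(<>p | p) is T. ✗
d: <>~(<>p | p) is F. ✓
e: <>~(<>p | p) is F. ✓
f: <>~(<>p | p) is T. ✗
g: <>~(<>p | p) is T. ✗
h: <>~(<>p | p) is T. ✗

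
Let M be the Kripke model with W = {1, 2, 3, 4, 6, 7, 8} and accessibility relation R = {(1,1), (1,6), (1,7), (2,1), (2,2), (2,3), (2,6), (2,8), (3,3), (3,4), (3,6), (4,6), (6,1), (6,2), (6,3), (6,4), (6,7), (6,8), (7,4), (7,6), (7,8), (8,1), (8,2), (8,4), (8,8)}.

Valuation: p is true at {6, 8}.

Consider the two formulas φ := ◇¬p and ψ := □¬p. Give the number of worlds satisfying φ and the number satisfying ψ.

For ◇¬p:
1: successors {1, 6, 7}; ¬p there: 1:T, 6:F, 7:T. ✓
2: successors {1, 2, 3, 6, 8}; ¬p there: 1:T, 2:T, 3:T, 6:F, 8:F. ✓
3: successors {3, 4, 6}; ¬p there: 3:T, 4:T, 6:F. ✓
4: successors {6}; ¬p there: 6:F. ✗
6: successors {1, 2, 3, 4, 7, 8}; ¬p there: 1:T, 2:T, 3:T, 4:T, 7:T, 8:F. ✓
7: successors {4, 6, 8}; ¬p there: 4:T, 6:F, 8:F. ✓
8: successors {1, 2, 4, 8}; ¬p there: 1:T, 2:T, 4:T, 8:F. ✓
— 6 worlds.
For □¬p:
1: successors {1, 6, 7}; ¬p there: 1:T, 6:F, 7:T. ✗
2: successors {1, 2, 3, 6, 8}; ¬p there: 1:T, 2:T, 3:T, 6:F, 8:F. ✗
3: successors {3, 4, 6}; ¬p there: 3:T, 4:T, 6:F. ✗
4: successors {6}; ¬p there: 6:F. ✗
6: successors {1, 2, 3, 4, 7, 8}; ¬p there: 1:T, 2:T, 3:T, 4:T, 7:T, 8:F. ✗
7: successors {4, 6, 8}; ¬p there: 4:T, 6:F, 8:F. ✗
8: successors {1, 2, 4, 8}; ¬p there: 1:T, 2:T, 4:T, 8:F. ✗
— 0 worlds.

6 and 0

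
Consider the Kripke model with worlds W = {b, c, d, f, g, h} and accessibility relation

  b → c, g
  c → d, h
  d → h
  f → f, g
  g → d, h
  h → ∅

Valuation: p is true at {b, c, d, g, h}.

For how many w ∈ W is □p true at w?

5

b: successors {c, g}; p there: c:T, g:T. ✓
c: successors {d, h}; p there: d:T, h:T. ✓
d: successors {h}; p there: h:T. ✓
f: successors {f, g}; p there: f:F, g:T. ✗
g: successors {d, h}; p there: d:T, h:T. ✓
h: no successors, so □p holds vacuously. ✓
Satisfying worlds: {b, c, d, g, h}.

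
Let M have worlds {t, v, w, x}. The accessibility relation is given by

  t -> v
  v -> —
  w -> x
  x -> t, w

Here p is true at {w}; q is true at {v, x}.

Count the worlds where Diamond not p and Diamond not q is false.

t: Diamond not p is T, Diamond not q is F. ✗
v: Diamond not p is F, Diamond not q is F. ✗
w: Diamond not p is T, Diamond not q is F. ✗
x: Diamond not p is T, Diamond not q is T. ✓
Satisfying worlds: {x}.
So Diamond not p and Diamond not q fails at the other 3 worlds.

3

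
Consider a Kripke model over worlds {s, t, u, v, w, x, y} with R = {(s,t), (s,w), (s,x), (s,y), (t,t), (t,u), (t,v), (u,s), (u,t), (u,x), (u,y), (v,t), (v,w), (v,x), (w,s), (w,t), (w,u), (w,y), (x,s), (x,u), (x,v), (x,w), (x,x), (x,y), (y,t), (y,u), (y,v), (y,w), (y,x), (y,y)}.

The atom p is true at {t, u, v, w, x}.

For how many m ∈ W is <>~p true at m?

s: successors {t, w, x, y}; ~p there: t:F, w:F, x:F, y:T. ✓
t: successors {t, u, v}; ~p there: t:F, u:F, v:F. ✗
u: successors {s, t, x, y}; ~p there: s:T, t:F, x:F, y:T. ✓
v: successors {t, w, x}; ~p there: t:F, w:F, x:F. ✗
w: successors {s, t, u, y}; ~p there: s:T, t:F, u:F, y:T. ✓
x: successors {s, u, v, w, x, y}; ~p there: s:T, u:F, v:F, w:F, x:F, y:T. ✓
y: successors {t, u, v, w, x, y}; ~p there: t:F, u:F, v:F, w:F, x:F, y:T. ✓
Satisfying worlds: {s, u, w, x, y}.

5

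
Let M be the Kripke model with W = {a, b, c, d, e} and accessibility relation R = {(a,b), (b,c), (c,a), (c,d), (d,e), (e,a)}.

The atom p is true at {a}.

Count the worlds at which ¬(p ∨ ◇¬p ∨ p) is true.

a: p ∨ ◇¬p ∨ p is T. ✗
b: p ∨ ◇¬p ∨ p is T. ✗
c: p ∨ ◇¬p ∨ p is T. ✗
d: p ∨ ◇¬p ∨ p is T. ✗
e: p ∨ ◇¬p ∨ p is F. ✓
Satisfying worlds: {e}.

1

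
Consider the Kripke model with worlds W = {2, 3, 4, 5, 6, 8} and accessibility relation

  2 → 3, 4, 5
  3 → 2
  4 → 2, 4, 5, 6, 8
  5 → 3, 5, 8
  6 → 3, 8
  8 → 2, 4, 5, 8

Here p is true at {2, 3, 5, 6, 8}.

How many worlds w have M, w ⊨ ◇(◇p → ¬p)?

3

2: successors {3, 4, 5}; ◇p → ¬p there: 3:F, 4:T, 5:F. ✓
3: successors {2}; ◇p → ¬p there: 2:F. ✗
4: successors {2, 4, 5, 6, 8}; ◇p → ¬p there: 2:F, 4:T, 5:F, 6:F, 8:F. ✓
5: successors {3, 5, 8}; ◇p → ¬p there: 3:F, 5:F, 8:F. ✗
6: successors {3, 8}; ◇p → ¬p there: 3:F, 8:F. ✗
8: successors {2, 4, 5, 8}; ◇p → ¬p there: 2:F, 4:T, 5:F, 8:F. ✓
Satisfying worlds: {2, 4, 8}.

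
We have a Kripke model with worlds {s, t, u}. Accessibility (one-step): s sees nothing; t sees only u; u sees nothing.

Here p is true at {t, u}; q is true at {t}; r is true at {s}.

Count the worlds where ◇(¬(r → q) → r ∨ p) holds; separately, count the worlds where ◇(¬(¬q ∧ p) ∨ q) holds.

For ◇(¬(r → q) → r ∨ p):
s: no successors, so ◇(¬(r → q) → r ∨ p) fails. ✗
t: successors {u}; ¬(r → q) → r ∨ p there: u:T. ✓
u: no successors, so ◇(¬(r → q) → r ∨ p) fails. ✗
— 1 world.
For ◇(¬(¬q ∧ p) ∨ q):
s: no successors, so ◇(¬(¬q ∧ p) ∨ q) fails. ✗
t: successors {u}; ¬(¬q ∧ p) ∨ q there: u:F. ✗
u: no successors, so ◇(¬(¬q ∧ p) ∨ q) fails. ✗
— 0 worlds.

1 and 0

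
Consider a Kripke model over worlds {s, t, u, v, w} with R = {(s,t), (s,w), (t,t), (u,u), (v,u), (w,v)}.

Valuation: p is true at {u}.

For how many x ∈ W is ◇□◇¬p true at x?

s: successors {t, w}; □◇¬p there: t:T, w:F. ✓
t: successors {t}; □◇¬p there: t:T. ✓
u: successors {u}; □◇¬p there: u:F. ✗
v: successors {u}; □◇¬p there: u:F. ✗
w: successors {v}; □◇¬p there: v:F. ✗
Satisfying worlds: {s, t}.

2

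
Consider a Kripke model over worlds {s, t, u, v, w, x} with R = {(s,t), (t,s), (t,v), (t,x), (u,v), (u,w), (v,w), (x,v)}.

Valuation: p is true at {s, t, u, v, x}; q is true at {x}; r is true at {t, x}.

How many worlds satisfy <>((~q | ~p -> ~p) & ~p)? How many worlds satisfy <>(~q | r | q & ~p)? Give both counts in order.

For <>((~q | ~p -> ~p) & ~p):
s: successors {t}; (~q | ~p -> ~p) & ~p there: t:F. ✗
t: successors {s, v, x}; (~q | ~p -> ~p) & ~p there: s:F, v:F, x:F. ✗
u: successors {v, w}; (~q | ~p -> ~p) & ~p there: v:F, w:T. ✓
v: successors {w}; (~q | ~p -> ~p) & ~p there: w:T. ✓
w: no successors, so <>((~q | ~p -> ~p) & ~p) fails. ✗
x: successors {v}; (~q | ~p -> ~p) & ~p there: v:F. ✗
— 2 worlds.
For <>(~q | r | q & ~p):
s: successors {t}; ~q | r | q & ~p there: t:T. ✓
t: successors {s, v, x}; ~q | r | q & ~p there: s:T, v:T, x:T. ✓
u: successors {v, w}; ~q | r | q & ~p there: v:T, w:T. ✓
v: successors {w}; ~q | r | q & ~p there: w:T. ✓
w: no successors, so <>(~q | r | q & ~p) fails. ✗
x: successors {v}; ~q | r | q & ~p there: v:T. ✓
— 5 worlds.

2 and 5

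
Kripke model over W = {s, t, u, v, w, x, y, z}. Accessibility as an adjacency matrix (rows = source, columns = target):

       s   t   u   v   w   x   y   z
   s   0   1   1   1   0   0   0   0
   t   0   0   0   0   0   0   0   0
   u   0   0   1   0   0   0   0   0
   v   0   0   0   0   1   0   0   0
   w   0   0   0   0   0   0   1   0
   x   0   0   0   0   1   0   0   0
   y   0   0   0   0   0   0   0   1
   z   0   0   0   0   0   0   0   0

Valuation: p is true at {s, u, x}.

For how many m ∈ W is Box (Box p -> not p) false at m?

s: successors {t, u, v}; Box p -> not p there: t:T, u:F, v:T. ✗
t: no successors, so Box (Box p -> not p) holds vacuously. ✓
u: successors {u}; Box p -> not p there: u:F. ✗
v: successors {w}; Box p -> not p there: w:T. ✓
w: successors {y}; Box p -> not p there: y:T. ✓
x: successors {w}; Box p -> not p there: w:T. ✓
y: successors {z}; Box p -> not p there: z:T. ✓
z: no successors, so Box (Box p -> not p) holds vacuously. ✓
Satisfying worlds: {t, v, w, x, y, z}.
So Box (Box p -> not p) fails at the other 2 worlds.

2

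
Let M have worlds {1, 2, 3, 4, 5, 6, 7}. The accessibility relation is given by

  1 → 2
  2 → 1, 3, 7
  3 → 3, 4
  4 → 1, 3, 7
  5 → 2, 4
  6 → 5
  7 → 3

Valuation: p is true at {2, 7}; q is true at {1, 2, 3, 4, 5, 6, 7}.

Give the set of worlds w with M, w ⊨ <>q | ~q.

{1, 2, 3, 4, 5, 6, 7}

1: <>q is T, ~q is F. ✓
2: <>q is T, ~q is F. ✓
3: <>q is T, ~q is F. ✓
4: <>q is T, ~q is F. ✓
5: <>q is T, ~q is F. ✓
6: <>q is T, ~q is F. ✓
7: <>q is T, ~q is F. ✓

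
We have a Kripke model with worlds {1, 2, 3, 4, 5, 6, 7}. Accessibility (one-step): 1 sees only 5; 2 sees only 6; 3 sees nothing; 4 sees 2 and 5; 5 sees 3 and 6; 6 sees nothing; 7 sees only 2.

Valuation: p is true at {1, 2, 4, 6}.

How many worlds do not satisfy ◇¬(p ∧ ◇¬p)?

2

1: successors {5}; ¬(p ∧ ◇¬p) there: 5:T. ✓
2: successors {6}; ¬(p ∧ ◇¬p) there: 6:T. ✓
3: no successors, so ◇¬(p ∧ ◇¬p) fails. ✗
4: successors {2, 5}; ¬(p ∧ ◇¬p) there: 2:T, 5:T. ✓
5: successors {3, 6}; ¬(p ∧ ◇¬p) there: 3:T, 6:T. ✓
6: no successors, so ◇¬(p ∧ ◇¬p) fails. ✗
7: successors {2}; ¬(p ∧ ◇¬p) there: 2:T. ✓
Satisfying worlds: {1, 2, 4, 5, 7}.
So ◇¬(p ∧ ◇¬p) fails at the other 2 worlds.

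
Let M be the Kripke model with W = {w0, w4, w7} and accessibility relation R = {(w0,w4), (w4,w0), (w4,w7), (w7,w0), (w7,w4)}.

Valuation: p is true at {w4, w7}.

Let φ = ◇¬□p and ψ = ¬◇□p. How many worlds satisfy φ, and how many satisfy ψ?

For ◇¬□p:
w0: successors {w4}; ¬□p there: w4:T. ✓
w4: successors {w0, w7}; ¬□p there: w0:F, w7:T. ✓
w7: successors {w0, w4}; ¬□p there: w0:F, w4:T. ✓
— 3 worlds.
For ¬◇□p:
w0: ◇□p is F. ✓
w4: ◇□p is T. ✗
w7: ◇□p is T. ✗
— 1 world.

3 and 1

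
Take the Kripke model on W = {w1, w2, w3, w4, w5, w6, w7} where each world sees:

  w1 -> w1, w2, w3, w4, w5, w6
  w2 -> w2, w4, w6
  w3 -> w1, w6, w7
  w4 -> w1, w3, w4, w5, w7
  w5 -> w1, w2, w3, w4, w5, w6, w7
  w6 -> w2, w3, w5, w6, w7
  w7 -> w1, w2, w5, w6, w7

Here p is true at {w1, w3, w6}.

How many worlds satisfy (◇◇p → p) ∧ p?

3

w1: ◇◇p → p is T, p is T. ✓
w2: ◇◇p → p is F, p is F. ✗
w3: ◇◇p → p is T, p is T. ✓
w4: ◇◇p → p is F, p is F. ✗
w5: ◇◇p → p is F, p is F. ✗
w6: ◇◇p → p is T, p is T. ✓
w7: ◇◇p → p is F, p is F. ✗
Satisfying worlds: {w1, w3, w6}.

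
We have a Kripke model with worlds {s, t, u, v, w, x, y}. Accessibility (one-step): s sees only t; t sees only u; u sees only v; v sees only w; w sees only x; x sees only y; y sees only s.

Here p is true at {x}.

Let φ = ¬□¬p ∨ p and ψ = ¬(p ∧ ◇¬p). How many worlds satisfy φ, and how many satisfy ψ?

2 and 6

For ¬□¬p ∨ p:
s: ¬□¬p is F, p is F. ✗
t: ¬□¬p is F, p is F. ✗
u: ¬□¬p is F, p is F. ✗
v: ¬□¬p is F, p is F. ✗
w: ¬□¬p is T, p is F. ✓
x: ¬□¬p is F, p is T. ✓
y: ¬□¬p is F, p is F. ✗
— 2 worlds.
For ¬(p ∧ ◇¬p):
s: p ∧ ◇¬p is F. ✓
t: p ∧ ◇¬p is F. ✓
u: p ∧ ◇¬p is F. ✓
v: p ∧ ◇¬p is F. ✓
w: p ∧ ◇¬p is F. ✓
x: p ∧ ◇¬p is T. ✗
y: p ∧ ◇¬p is F. ✓
— 6 worlds.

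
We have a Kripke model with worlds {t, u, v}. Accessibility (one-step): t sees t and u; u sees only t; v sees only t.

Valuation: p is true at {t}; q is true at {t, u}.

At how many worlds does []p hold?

t: successors {t, u}; p there: t:T, u:F. ✗
u: successors {t}; p there: t:T. ✓
v: successors {t}; p there: t:T. ✓
Satisfying worlds: {u, v}.

2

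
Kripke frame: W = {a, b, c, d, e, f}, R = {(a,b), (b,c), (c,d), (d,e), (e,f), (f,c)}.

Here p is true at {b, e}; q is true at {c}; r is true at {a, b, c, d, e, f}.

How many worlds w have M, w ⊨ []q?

2

a: successors {b}; q there: b:F. ✗
b: successors {c}; q there: c:T. ✓
c: successors {d}; q there: d:F. ✗
d: successors {e}; q there: e:F. ✗
e: successors {f}; q there: f:F. ✗
f: successors {c}; q there: c:T. ✓
Satisfying worlds: {b, f}.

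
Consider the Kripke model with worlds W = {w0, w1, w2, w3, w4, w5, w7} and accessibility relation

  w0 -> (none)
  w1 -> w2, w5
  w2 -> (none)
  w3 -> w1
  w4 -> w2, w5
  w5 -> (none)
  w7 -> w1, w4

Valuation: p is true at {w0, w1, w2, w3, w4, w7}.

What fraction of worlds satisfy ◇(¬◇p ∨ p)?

w0: no successors, so ◇(¬◇p ∨ p) fails. ✗
w1: successors {w2, w5}; ¬◇p ∨ p there: w2:T, w5:T. ✓
w2: no successors, so ◇(¬◇p ∨ p) fails. ✗
w3: successors {w1}; ¬◇p ∨ p there: w1:T. ✓
w4: successors {w2, w5}; ¬◇p ∨ p there: w2:T, w5:T. ✓
w5: no successors, so ◇(¬◇p ∨ p) fails. ✗
w7: successors {w1, w4}; ¬◇p ∨ p there: w1:T, w4:T. ✓
That's 4 of 7 worlds, so 4/7.

4/7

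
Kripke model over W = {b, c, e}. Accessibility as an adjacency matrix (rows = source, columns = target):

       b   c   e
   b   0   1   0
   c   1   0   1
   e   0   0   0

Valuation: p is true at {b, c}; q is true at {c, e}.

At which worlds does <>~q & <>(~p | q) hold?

{c}

b: <>~q is F, <>(~p | q) is T. ✗
c: <>~q is T, <>(~p | q) is T. ✓
e: <>~q is F, <>(~p | q) is F. ✗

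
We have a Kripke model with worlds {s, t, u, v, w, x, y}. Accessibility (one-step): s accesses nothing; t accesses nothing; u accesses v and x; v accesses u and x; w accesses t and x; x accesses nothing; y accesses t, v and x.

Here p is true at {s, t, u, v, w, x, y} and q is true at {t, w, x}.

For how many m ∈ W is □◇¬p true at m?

s: no successors, so □◇¬p holds vacuously. ✓
t: no successors, so □◇¬p holds vacuously. ✓
u: successors {v, x}; ◇¬p there: v:F, x:F. ✗
v: successors {u, x}; ◇¬p there: u:F, x:F. ✗
w: successors {t, x}; ◇¬p there: t:F, x:F. ✗
x: no successors, so □◇¬p holds vacuously. ✓
y: successors {t, v, x}; ◇¬p there: t:F, v:F, x:F. ✗
Satisfying worlds: {s, t, x}.

3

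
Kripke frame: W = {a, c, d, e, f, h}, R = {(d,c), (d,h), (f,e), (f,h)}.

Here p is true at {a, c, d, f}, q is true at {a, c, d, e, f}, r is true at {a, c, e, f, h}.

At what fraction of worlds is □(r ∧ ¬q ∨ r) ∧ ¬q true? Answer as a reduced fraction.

1/6

a: □(r ∧ ¬q ∨ r) is T, ¬q is F. ✗
c: □(r ∧ ¬q ∨ r) is T, ¬q is F. ✗
d: □(r ∧ ¬q ∨ r) is T, ¬q is F. ✗
e: □(r ∧ ¬q ∨ r) is T, ¬q is F. ✗
f: □(r ∧ ¬q ∨ r) is T, ¬q is F. ✗
h: □(r ∧ ¬q ∨ r) is T, ¬q is T. ✓
That's 1 of 6 worlds, so 1/6.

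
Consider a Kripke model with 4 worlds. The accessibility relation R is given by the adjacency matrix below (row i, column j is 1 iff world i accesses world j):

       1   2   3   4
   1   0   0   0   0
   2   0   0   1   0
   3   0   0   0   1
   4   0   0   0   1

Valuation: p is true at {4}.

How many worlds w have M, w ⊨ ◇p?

1: no successors, so ◇p fails. ✗
2: successors {3}; p there: 3:F. ✗
3: successors {4}; p there: 4:T. ✓
4: successors {4}; p there: 4:T. ✓
Satisfying worlds: {3, 4}.

2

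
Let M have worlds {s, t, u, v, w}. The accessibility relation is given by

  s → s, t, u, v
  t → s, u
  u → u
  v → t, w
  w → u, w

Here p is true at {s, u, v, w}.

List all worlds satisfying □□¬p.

∅

s: successors {s, t, u, v}; □¬p there: s:F, t:F, u:F, v:F. ✗
t: successors {s, u}; □¬p there: s:F, u:F. ✗
u: successors {u}; □¬p there: u:F. ✗
v: successors {t, w}; □¬p there: t:F, w:F. ✗
w: successors {u, w}; □¬p there: u:F, w:F. ✗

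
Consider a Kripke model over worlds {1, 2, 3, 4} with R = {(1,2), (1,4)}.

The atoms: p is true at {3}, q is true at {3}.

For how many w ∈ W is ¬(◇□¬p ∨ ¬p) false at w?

1: ◇□¬p ∨ ¬p is T. ✗
2: ◇□¬p ∨ ¬p is T. ✗
3: ◇□¬p ∨ ¬p is F. ✓
4: ◇□¬p ∨ ¬p is T. ✗
Satisfying worlds: {3}.
So ¬(◇□¬p ∨ ¬p) fails at the other 3 worlds.

3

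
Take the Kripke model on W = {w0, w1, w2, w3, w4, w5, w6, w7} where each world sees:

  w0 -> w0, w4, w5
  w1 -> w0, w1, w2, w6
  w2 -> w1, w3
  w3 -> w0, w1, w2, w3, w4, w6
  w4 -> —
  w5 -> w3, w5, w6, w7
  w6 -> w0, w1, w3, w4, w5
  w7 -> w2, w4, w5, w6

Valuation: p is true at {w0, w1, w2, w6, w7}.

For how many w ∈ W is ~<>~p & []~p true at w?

1

w0: ~<>~p is F, []~p is F. ✗
w1: ~<>~p is T, []~p is F. ✗
w2: ~<>~p is F, []~p is F. ✗
w3: ~<>~p is F, []~p is F. ✗
w4: ~<>~p is T, []~p is T. ✓
w5: ~<>~p is F, []~p is F. ✗
w6: ~<>~p is F, []~p is F. ✗
w7: ~<>~p is F, []~p is F. ✗
Satisfying worlds: {w4}.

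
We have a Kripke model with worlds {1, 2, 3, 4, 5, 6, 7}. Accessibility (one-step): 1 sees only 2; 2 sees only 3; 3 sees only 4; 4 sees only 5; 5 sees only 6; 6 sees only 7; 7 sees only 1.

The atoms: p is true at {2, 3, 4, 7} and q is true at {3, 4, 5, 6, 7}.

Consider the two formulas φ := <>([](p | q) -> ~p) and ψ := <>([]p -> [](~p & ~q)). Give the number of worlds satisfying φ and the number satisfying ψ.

4 and 3

For <>([](p | q) -> ~p):
1: successors {2}; [](p | q) -> ~p there: 2:F. ✗
2: successors {3}; [](p | q) -> ~p there: 3:F. ✗
3: successors {4}; [](p | q) -> ~p there: 4:F. ✗
4: successors {5}; [](p | q) -> ~p there: 5:T. ✓
5: successors {6}; [](p | q) -> ~p there: 6:T. ✓
6: successors {7}; [](p | q) -> ~p there: 7:T. ✓
7: successors {1}; [](p | q) -> ~p there: 1:T. ✓
— 4 worlds.
For <>([]p -> [](~p & ~q)):
1: successors {2}; []p -> [](~p & ~q) there: 2:F. ✗
2: successors {3}; []p -> [](~p & ~q) there: 3:F. ✗
3: successors {4}; []p -> [](~p & ~q) there: 4:T. ✓
4: successors {5}; []p -> [](~p & ~q) there: 5:T. ✓
5: successors {6}; []p -> [](~p & ~q) there: 6:F. ✗
6: successors {7}; []p -> [](~p & ~q) there: 7:T. ✓
7: successors {1}; []p -> [](~p & ~q) there: 1:F. ✗
— 3 worlds.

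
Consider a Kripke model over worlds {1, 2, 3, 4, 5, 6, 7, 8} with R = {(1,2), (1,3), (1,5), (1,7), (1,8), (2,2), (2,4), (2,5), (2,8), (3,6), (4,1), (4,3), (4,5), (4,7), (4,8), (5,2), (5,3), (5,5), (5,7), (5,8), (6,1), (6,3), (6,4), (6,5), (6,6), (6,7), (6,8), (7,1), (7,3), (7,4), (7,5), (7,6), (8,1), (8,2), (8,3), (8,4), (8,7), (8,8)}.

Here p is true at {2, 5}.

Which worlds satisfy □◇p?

{2, 3}

1: successors {2, 3, 5, 7, 8}; ◇p there: 2:T, 3:F, 5:T, 7:T, 8:T. ✗
2: successors {2, 4, 5, 8}; ◇p there: 2:T, 4:T, 5:T, 8:T. ✓
3: successors {6}; ◇p there: 6:T. ✓
4: successors {1, 3, 5, 7, 8}; ◇p there: 1:T, 3:F, 5:T, 7:T, 8:T. ✗
5: successors {2, 3, 5, 7, 8}; ◇p there: 2:T, 3:F, 5:T, 7:T, 8:T. ✗
6: successors {1, 3, 4, 5, 6, 7, 8}; ◇p there: 1:T, 3:F, 4:T, 5:T, 6:T, 7:T, 8:T. ✗
7: successors {1, 3, 4, 5, 6}; ◇p there: 1:T, 3:F, 4:T, 5:T, 6:T. ✗
8: successors {1, 2, 3, 4, 7, 8}; ◇p there: 1:T, 2:T, 3:F, 4:T, 7:T, 8:T. ✗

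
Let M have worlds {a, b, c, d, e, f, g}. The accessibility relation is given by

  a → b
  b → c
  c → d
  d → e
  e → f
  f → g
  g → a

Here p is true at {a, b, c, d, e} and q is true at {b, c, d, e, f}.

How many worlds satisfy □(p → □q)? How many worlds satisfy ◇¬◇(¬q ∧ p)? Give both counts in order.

For □(p → □q):
a: successors {b}; p → □q there: b:T. ✓
b: successors {c}; p → □q there: c:T. ✓
c: successors {d}; p → □q there: d:T. ✓
d: successors {e}; p → □q there: e:T. ✓
e: successors {f}; p → □q there: f:T. ✓
f: successors {g}; p → □q there: g:T. ✓
g: successors {a}; p → □q there: a:T. ✓
— 7 worlds.
For ◇¬◇(¬q ∧ p):
a: successors {b}; ¬◇(¬q ∧ p) there: b:T. ✓
b: successors {c}; ¬◇(¬q ∧ p) there: c:T. ✓
c: successors {d}; ¬◇(¬q ∧ p) there: d:T. ✓
d: successors {e}; ¬◇(¬q ∧ p) there: e:T. ✓
e: successors {f}; ¬◇(¬q ∧ p) there: f:T. ✓
f: successors {g}; ¬◇(¬q ∧ p) there: g:F. ✗
g: successors {a}; ¬◇(¬q ∧ p) there: a:T. ✓
— 6 worlds.

7 and 6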